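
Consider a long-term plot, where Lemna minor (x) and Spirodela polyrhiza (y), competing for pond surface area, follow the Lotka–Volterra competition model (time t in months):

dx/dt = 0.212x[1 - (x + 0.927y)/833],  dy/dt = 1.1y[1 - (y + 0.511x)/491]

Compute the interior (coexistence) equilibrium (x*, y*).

Setting both brackets to zero gives the nullclines x + 0.927y = 833 and 0.511x + y = 491.
Substituting y = 491 - 0.511x into the first: x(1 - 0.927·0.511) = 833 - 0.927·491.
So x* = 378/0.526 = 718, and then y* = 491 - 0.511·718 = 124.

x* ≈ 718, y* ≈ 124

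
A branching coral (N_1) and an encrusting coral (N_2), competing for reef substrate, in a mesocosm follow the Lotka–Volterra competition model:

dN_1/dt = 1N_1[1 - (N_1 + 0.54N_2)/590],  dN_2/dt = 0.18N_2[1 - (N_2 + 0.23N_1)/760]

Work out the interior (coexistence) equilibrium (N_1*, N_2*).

Setting both brackets to zero gives the nullclines N_1 + 0.54N_2 = 590 and 0.23N_1 + N_2 = 760.
Substituting N_2 = 760 - 0.23N_1 into the first: N_1(1 - 0.54·0.23) = 590 - 0.54·760.
So N_1* = 180/0.876 = 205, and then N_2* = 760 - 0.23·205 = 713.

N_1* ≈ 205, N_2* ≈ 713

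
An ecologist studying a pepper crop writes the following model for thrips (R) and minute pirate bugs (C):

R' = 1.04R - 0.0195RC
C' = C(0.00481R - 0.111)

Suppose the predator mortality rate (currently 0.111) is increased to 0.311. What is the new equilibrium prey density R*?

R* ≈ 64.7

At the interior fixed point, setting dC/dt = 0 with C > 0 fixes R* = (predator death rate)/(RC coefficient) — independent of the other coefficients.
With the change, R* = 0.311/0.00481 = 64.7; it rises from 23.1.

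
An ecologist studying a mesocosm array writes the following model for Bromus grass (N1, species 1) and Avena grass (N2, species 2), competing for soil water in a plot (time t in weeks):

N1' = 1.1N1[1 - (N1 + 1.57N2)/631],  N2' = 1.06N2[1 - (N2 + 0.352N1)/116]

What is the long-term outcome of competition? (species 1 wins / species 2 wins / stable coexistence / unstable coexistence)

species 1 excludes species 2

Compare the nullcline intercepts: K1/α12 = 631/1.57 = 402 > K2 = 116; K2/α21 = 116/0.352 = 330 < K1 = 631.
Since the inequalities point opposite ways, species 1 can invade but species 2 cannot.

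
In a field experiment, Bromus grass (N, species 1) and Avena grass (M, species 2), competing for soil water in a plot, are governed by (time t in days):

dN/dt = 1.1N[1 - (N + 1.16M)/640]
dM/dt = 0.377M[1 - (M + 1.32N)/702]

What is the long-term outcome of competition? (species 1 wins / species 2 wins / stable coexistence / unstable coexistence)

unstable coexistence (outcome depends on initial conditions)

Compare the nullcline intercepts: K1/α12 = 640/1.16 = 552 < K2 = 702; K2/α21 = 702/1.32 = 532 < K1 = 640.
Since both are reversed, neither can invade when rare; the interior point is a saddle.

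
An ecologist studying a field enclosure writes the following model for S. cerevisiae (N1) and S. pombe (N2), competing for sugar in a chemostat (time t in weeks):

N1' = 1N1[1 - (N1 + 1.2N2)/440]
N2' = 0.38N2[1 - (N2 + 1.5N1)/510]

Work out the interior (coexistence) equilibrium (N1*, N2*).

Setting both brackets to zero gives the nullclines N1 + 1.2N2 = 440 and 1.5N1 + N2 = 510.
Substituting N2 = 510 - 1.5N1 into the first: N1(1 - 1.2·1.5) = 440 - 1.2·510.
So N1* = -172/-0.8 = 215, and then N2* = 510 - 1.5·215 = 188.

N1* ≈ 215, N2* ≈ 188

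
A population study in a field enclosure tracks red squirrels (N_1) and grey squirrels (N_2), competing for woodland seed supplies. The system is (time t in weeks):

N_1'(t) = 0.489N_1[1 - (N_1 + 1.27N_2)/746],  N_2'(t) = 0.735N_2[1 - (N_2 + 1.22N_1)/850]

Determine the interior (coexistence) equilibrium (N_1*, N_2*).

N_1* ≈ 607, N_2* ≈ 109

Setting both brackets to zero gives the nullclines N_1 + 1.27N_2 = 746 and 1.22N_1 + N_2 = 850.
Substituting N_2 = 850 - 1.22N_1 into the first: N_1(1 - 1.27·1.22) = 746 - 1.27·850.
So N_1* = -334/-0.549 = 607, and then N_2* = 850 - 1.22·607 = 109.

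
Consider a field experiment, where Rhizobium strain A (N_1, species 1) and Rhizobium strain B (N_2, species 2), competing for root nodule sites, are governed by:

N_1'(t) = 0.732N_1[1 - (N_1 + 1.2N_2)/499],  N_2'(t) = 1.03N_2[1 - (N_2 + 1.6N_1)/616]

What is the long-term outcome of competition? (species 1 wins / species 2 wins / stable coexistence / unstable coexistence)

Compare the nullcline intercepts: K1/α12 = 499/1.2 = 416 < K2 = 616; K2/α21 = 616/1.6 = 385 < K1 = 499.
Since both are reversed, neither can invade when rare; the interior point is a saddle.

unstable coexistence (outcome depends on initial conditions)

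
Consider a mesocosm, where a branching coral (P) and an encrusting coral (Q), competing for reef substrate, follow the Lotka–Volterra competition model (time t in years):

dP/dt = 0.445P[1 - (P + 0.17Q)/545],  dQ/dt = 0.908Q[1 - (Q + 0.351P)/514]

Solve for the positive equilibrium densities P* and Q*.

P* ≈ 487, Q* ≈ 343

Setting both brackets to zero gives the nullclines P + 0.17Q = 545 and 0.351P + Q = 514.
Substituting Q = 514 - 0.351P into the first: P(1 - 0.17·0.351) = 545 - 0.17·514.
So P* = 458/0.94 = 487, and then Q* = 514 - 0.351·487 = 343.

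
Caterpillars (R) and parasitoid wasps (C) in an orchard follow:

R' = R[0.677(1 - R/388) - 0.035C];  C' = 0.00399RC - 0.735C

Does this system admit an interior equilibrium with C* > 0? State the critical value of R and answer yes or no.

Threshold R = 184; K > 184, so yes, the predator persists.

The predator equation gives dC/dt > 0 only when R > 0.735/0.00399 = 184.
Without the predator, R → K = 388. Since 388 > 184, the predator can invade and persist.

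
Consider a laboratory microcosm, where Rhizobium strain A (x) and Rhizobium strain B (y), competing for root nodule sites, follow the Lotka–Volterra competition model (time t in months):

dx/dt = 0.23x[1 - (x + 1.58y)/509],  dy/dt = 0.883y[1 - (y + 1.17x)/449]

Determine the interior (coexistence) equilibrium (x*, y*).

Setting both brackets to zero gives the nullclines x + 1.58y = 509 and 1.17x + y = 449.
Substituting y = 449 - 1.17x into the first: x(1 - 1.58·1.17) = 509 - 1.58·449.
So x* = -200/-0.849 = 236, and then y* = 449 - 1.17·236 = 173.

x* ≈ 236, y* ≈ 173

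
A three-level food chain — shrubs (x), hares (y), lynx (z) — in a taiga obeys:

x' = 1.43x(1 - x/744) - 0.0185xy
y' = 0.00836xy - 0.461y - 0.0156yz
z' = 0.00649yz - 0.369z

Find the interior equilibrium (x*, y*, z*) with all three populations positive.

x* ≈ 197, y* ≈ 56.9, z* ≈ 75.9

From dz/dt = 0: 0.00649y* = 0.369, so y* = 56.9.
From dx/dt = 0: 1.43(1 - x*/744) = 0.0185·56.9, giving x* = 744·(1 - 0.736) = 197.
From dy/dt = 0: 0.00836·197 - 0.461 = 0.0156z*, so z* = 1.18/0.0156 = 75.9.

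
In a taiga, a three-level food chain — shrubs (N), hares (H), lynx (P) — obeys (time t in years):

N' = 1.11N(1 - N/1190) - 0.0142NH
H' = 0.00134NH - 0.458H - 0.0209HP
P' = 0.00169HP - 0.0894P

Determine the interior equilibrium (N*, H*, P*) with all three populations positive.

From dP/dt = 0: 0.00169H* = 0.0894, so H* = 52.9.
From dN/dt = 0: 1.11(1 - N*/1190) = 0.0142·52.9, giving N* = 1190·(1 - 0.677) = 385.
From dH/dt = 0: 0.00134·385 - 0.458 = 0.0209P*, so P* = 0.0575/0.0209 = 2.75.

N* ≈ 385, H* ≈ 52.9, P* ≈ 2.75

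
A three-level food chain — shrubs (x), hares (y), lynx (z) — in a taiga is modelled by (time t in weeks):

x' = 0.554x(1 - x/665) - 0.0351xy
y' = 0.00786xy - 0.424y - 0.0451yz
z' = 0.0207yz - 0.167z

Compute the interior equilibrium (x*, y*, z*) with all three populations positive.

x* ≈ 325, y* ≈ 8.07, z* ≈ 47.3

From dz/dt = 0: 0.0207y* = 0.167, so y* = 8.07.
From dx/dt = 0: 0.554(1 - x*/665) = 0.0351·8.07, giving x* = 665·(1 - 0.511) = 325.
From dy/dt = 0: 0.00786·325 - 0.424 = 0.0451z*, so z* = 2.13/0.0451 = 47.3.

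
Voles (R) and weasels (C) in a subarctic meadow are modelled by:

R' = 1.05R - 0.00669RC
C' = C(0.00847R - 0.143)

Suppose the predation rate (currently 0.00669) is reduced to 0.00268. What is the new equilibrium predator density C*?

At the interior fixed point, setting dR/dt = 0 with R > 0 fixes C* = (prey growth rate)/(RC coefficient) — independent of the other coefficients.
With the change, C* = 1.05/0.00268 = 392; it rises from 157.

C* ≈ 392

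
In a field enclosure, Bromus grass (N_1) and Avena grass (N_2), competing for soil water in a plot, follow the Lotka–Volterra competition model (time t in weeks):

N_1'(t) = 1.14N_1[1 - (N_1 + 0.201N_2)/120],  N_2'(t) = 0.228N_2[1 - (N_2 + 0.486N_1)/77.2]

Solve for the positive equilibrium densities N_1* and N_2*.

Setting both brackets to zero gives the nullclines N_1 + 0.201N_2 = 120 and 0.486N_1 + N_2 = 77.2.
Substituting N_2 = 77.2 - 0.486N_1 into the first: N_1(1 - 0.201·0.486) = 120 - 0.201·77.2.
So N_1* = 104/0.902 = 116, and then N_2* = 77.2 - 0.486·116 = 20.9.

N_1* ≈ 116, N_2* ≈ 20.9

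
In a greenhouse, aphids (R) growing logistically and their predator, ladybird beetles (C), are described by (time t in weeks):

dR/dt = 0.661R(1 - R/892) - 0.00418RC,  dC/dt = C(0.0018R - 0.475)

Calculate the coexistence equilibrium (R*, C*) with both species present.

From dC/dt = 0 with C > 0: 0.0018R* = 0.475, so R* = 264.
Substitute into dR/dt = 0: 0.661(1 - 264/892) = 0.00418C*.
The bracket is 0.704, giving C* = 0.465/0.00418 = 111.

R* ≈ 264, C* ≈ 111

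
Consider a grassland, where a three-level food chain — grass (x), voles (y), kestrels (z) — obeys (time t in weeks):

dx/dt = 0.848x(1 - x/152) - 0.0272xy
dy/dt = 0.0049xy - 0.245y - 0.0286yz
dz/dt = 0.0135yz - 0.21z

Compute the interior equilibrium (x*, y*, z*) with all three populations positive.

x* ≈ 76.2, y* ≈ 15.6, z* ≈ 4.48

From dz/dt = 0: 0.0135y* = 0.21, so y* = 15.6.
From dx/dt = 0: 0.848(1 - x*/152) = 0.0272·15.6, giving x* = 152·(1 - 0.499) = 76.2.
From dy/dt = 0: 0.0049·76.2 - 0.245 = 0.0286z*, so z* = 0.128/0.0286 = 4.48.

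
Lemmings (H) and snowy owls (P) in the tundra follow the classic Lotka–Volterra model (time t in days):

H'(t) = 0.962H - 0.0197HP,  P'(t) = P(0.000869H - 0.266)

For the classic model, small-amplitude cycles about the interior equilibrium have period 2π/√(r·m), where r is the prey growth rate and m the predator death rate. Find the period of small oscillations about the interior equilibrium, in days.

Here r = 0.962 and m = 0.266, so r·m = 0.256.
ω = √0.256 = 0.506 per day, hence T = 2π/ω ≈ 12.4 days.

T ≈ 12.4 days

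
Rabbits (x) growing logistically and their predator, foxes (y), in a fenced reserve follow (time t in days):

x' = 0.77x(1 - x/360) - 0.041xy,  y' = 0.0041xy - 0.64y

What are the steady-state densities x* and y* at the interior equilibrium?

x* ≈ 156, y* ≈ 10.6

From dy/dt = 0 with y > 0: 0.0041x* = 0.64, so x* = 156.
Substitute into dx/dt = 0: 0.77(1 - 156/360) = 0.041y*.
The bracket is 0.566, giving y* = 0.436/0.041 = 10.6.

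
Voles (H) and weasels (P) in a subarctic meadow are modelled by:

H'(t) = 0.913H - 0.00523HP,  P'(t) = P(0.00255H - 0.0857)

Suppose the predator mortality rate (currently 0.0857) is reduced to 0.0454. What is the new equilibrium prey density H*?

At the interior fixed point, setting dP/dt = 0 with P > 0 fixes H* = (predator death rate)/(HP coefficient) — independent of the other coefficients.
With the change, H* = 0.0454/0.00255 = 17.8; it falls from 33.6.

H* ≈ 17.8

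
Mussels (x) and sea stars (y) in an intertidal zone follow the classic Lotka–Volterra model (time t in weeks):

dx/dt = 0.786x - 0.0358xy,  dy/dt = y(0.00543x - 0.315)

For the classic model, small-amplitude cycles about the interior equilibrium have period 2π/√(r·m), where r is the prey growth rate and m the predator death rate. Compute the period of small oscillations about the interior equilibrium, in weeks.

Here r = 0.786 and m = 0.315, so r·m = 0.248.
ω = √0.248 = 0.498 per week, hence T = 2π/ω ≈ 12.6 weeks.

T ≈ 12.6 weeks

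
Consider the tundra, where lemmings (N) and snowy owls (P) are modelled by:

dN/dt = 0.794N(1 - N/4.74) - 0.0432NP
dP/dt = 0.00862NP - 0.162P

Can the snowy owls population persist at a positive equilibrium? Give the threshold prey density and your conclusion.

Threshold N = 18.8; K < 18.8, so no, the predator goes extinct.

The predator equation gives dP/dt > 0 only when N > 0.162/0.00862 = 18.8.
Without the predator, N → K = 4.74. Since 4.74 < 18.8, the predator cannot invade.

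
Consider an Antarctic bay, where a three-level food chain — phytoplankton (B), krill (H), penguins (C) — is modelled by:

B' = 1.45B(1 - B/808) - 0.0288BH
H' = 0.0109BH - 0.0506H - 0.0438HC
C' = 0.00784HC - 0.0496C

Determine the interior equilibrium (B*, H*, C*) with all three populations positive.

B* ≈ 706, H* ≈ 6.33, C* ≈ 175

From dC/dt = 0: 0.00784H* = 0.0496, so H* = 6.33.
From dB/dt = 0: 1.45(1 - B*/808) = 0.0288·6.33, giving B* = 808·(1 - 0.126) = 706.
From dH/dt = 0: 0.0109·706 - 0.0506 = 0.0438C*, so C* = 7.65/0.0438 = 175.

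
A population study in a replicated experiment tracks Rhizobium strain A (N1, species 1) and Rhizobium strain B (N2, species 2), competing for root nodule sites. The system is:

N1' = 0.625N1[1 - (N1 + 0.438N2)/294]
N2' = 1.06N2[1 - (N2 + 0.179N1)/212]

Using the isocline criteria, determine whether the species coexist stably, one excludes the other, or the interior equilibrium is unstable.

Compare the nullcline intercepts: K1/α12 = 294/0.438 = 671 > K2 = 212; K2/α21 = 212/0.179 = 1180 > K1 = 294.
Since both inequalities hold, each species can invade when rare, so the interior equilibrium is stable.

stable coexistence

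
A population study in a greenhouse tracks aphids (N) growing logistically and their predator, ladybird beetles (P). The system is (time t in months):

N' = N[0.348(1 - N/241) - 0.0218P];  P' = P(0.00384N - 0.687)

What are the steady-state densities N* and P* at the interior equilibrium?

From dP/dt = 0 with P > 0: 0.00384N* = 0.687, so N* = 179.
Substitute into dN/dt = 0: 0.348(1 - 179/241) = 0.0218P*.
The bracket is 0.258, giving P* = 0.0897/0.0218 = 4.11.

N* ≈ 179, P* ≈ 4.11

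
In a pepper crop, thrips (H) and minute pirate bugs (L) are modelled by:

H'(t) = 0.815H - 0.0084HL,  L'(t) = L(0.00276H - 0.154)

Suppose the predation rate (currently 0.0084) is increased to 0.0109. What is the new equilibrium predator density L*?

L* ≈ 74.8

At the interior fixed point, setting dH/dt = 0 with H > 0 fixes L* = (prey growth rate)/(HL coefficient) — independent of the other coefficients.
With the change, L* = 0.815/0.0109 = 74.8; it falls from 97.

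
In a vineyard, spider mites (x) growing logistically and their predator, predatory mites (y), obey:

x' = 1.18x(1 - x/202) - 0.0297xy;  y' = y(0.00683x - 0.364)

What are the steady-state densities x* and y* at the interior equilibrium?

x* ≈ 53.3, y* ≈ 29.2

From dy/dt = 0 with y > 0: 0.00683x* = 0.364, so x* = 53.3.
Substitute into dx/dt = 0: 1.18(1 - 53.3/202) = 0.0297y*.
The bracket is 0.736, giving y* = 0.869/0.0297 = 29.2.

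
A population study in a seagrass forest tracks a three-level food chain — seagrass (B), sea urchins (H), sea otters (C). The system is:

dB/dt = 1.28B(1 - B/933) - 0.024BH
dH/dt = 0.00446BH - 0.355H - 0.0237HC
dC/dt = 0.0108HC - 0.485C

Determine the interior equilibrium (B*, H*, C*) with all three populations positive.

From dC/dt = 0: 0.0108H* = 0.485, so H* = 44.9.
From dB/dt = 0: 1.28(1 - B*/933) = 0.024·44.9, giving B* = 933·(1 - 0.842) = 147.
From dH/dt = 0: 0.00446·147 - 0.355 = 0.0237C*, so C* = 0.302/0.0237 = 12.8.

B* ≈ 147, H* ≈ 44.9, C* ≈ 12.8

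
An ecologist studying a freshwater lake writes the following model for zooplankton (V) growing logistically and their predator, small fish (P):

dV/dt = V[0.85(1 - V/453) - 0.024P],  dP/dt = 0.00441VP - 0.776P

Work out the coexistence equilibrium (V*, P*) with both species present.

From dP/dt = 0 with P > 0: 0.00441V* = 0.776, so V* = 176.
Substitute into dV/dt = 0: 0.85(1 - 176/453) = 0.024P*.
The bracket is 0.612, giving P* = 0.52/0.024 = 21.7.

V* ≈ 176, P* ≈ 21.7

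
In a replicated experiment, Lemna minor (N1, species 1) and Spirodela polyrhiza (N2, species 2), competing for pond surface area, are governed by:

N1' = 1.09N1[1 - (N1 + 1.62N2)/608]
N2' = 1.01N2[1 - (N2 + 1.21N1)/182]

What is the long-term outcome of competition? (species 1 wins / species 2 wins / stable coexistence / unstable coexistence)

species 1 excludes species 2

Compare the nullcline intercepts: K1/α12 = 608/1.62 = 375 > K2 = 182; K2/α21 = 182/1.21 = 150 < K1 = 608.
Since the inequalities point opposite ways, species 1 can invade but species 2 cannot.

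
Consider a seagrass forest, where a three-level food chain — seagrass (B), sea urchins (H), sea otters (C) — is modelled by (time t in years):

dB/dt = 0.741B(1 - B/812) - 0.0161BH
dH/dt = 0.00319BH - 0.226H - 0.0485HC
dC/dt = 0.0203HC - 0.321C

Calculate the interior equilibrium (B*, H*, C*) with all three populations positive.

B* ≈ 533, H* ≈ 15.8, C* ≈ 30.4

From dC/dt = 0: 0.0203H* = 0.321, so H* = 15.8.
From dB/dt = 0: 0.741(1 - B*/812) = 0.0161·15.8, giving B* = 812·(1 - 0.344) = 533.
From dH/dt = 0: 0.00319·533 - 0.226 = 0.0485C*, so C* = 1.47/0.0485 = 30.4.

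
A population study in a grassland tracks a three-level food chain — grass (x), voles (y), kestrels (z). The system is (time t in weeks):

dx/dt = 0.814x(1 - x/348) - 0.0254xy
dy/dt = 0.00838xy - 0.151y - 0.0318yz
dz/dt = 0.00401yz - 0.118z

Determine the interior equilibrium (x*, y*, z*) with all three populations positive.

From dz/dt = 0: 0.00401y* = 0.118, so y* = 29.4.
From dx/dt = 0: 0.814(1 - x*/348) = 0.0254·29.4, giving x* = 348·(1 - 0.918) = 28.5.
From dy/dt = 0: 0.00838·28.5 - 0.151 = 0.0318z*, so z* = 0.0875/0.0318 = 2.75.

x* ≈ 28.5, y* ≈ 29.4, z* ≈ 2.75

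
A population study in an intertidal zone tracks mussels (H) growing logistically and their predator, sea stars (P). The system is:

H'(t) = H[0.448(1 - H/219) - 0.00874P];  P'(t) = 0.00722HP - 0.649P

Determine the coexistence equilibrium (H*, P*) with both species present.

H* ≈ 89.9, P* ≈ 30.2

From dP/dt = 0 with P > 0: 0.00722H* = 0.649, so H* = 89.9.
Substitute into dH/dt = 0: 0.448(1 - 89.9/219) = 0.00874P*.
The bracket is 0.59, giving P* = 0.264/0.00874 = 30.2.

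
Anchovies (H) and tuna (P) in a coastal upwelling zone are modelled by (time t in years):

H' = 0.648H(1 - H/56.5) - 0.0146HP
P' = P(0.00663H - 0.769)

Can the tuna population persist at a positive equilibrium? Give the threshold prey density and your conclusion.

Threshold H = 116; K < 116, so no, the predator goes extinct.

The predator equation gives dP/dt > 0 only when H > 0.769/0.00663 = 116.
Without the predator, H → K = 56.5. Since 56.5 < 116, the predator cannot invade.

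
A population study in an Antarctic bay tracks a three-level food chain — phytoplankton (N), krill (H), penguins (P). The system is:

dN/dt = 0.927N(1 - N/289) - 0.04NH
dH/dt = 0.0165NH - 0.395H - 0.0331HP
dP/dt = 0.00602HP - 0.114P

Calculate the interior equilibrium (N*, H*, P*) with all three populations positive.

N* ≈ 52.9, H* ≈ 18.9, P* ≈ 14.4

From dP/dt = 0: 0.00602H* = 0.114, so H* = 18.9.
From dN/dt = 0: 0.927(1 - N*/289) = 0.04·18.9, giving N* = 289·(1 - 0.817) = 52.9.
From dH/dt = 0: 0.0165·52.9 - 0.395 = 0.0331P*, so P* = 0.477/0.0331 = 14.4.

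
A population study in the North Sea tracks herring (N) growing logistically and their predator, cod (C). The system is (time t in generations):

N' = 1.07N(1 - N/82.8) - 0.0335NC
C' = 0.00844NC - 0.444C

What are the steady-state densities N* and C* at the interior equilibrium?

N* ≈ 52.6, C* ≈ 11.6

From dC/dt = 0 with C > 0: 0.00844N* = 0.444, so N* = 52.6.
Substitute into dN/dt = 0: 1.07(1 - 52.6/82.8) = 0.0335C*.
The bracket is 0.365, giving C* = 0.39/0.0335 = 11.6.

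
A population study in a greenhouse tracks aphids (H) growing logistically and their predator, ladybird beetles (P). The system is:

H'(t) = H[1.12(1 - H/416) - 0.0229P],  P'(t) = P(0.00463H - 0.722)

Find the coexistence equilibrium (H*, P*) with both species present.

H* ≈ 156, P* ≈ 30.6

From dP/dt = 0 with P > 0: 0.00463H* = 0.722, so H* = 156.
Substitute into dH/dt = 0: 1.12(1 - 156/416) = 0.0229P*.
The bracket is 0.625, giving P* = 0.7/0.0229 = 30.6.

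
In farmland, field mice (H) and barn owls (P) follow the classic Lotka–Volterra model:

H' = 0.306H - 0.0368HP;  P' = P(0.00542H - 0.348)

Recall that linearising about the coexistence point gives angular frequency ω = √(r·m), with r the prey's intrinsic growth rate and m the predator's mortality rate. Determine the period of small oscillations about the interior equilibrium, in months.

T ≈ 19.3 months

Here r = 0.306 and m = 0.348, so r·m = 0.106.
ω = √0.106 = 0.326 per month, hence T = 2π/ω ≈ 19.3 months.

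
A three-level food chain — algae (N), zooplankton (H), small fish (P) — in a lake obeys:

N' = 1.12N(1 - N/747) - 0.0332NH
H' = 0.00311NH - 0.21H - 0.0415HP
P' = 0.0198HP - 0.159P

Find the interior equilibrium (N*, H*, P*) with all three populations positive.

From dP/dt = 0: 0.0198H* = 0.159, so H* = 8.03.
From dN/dt = 0: 1.12(1 - N*/747) = 0.0332·8.03, giving N* = 747·(1 - 0.238) = 569.
From dH/dt = 0: 0.00311·569 - 0.21 = 0.0415P*, so P* = 1.56/0.0415 = 37.6.

N* ≈ 569, H* ≈ 8.03, P* ≈ 37.6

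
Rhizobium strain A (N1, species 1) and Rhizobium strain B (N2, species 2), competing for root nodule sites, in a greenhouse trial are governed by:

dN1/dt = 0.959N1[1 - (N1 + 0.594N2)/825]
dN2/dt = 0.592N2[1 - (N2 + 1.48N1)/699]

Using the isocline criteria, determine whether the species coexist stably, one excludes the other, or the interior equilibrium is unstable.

Compare the nullcline intercepts: K1/α12 = 825/0.594 = 1390 > K2 = 699; K2/α21 = 699/1.48 = 472 < K1 = 825.
Since the inequalities point opposite ways, species 1 can invade but species 2 cannot.

species 1 excludes species 2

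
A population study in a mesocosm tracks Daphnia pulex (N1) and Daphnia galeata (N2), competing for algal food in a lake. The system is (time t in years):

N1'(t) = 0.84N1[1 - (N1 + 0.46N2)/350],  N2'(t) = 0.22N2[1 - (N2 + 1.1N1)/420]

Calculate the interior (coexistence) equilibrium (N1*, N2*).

N1* ≈ 317, N2* ≈ 70.9

Setting both brackets to zero gives the nullclines N1 + 0.46N2 = 350 and 1.1N1 + N2 = 420.
Substituting N2 = 420 - 1.1N1 into the first: N1(1 - 0.46·1.1) = 350 - 0.46·420.
So N1* = 157/0.494 = 317, and then N2* = 420 - 1.1·317 = 70.9.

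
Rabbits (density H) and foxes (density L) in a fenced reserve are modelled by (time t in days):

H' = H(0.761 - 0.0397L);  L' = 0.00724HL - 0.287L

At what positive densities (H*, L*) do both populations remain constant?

Set dL/dt = 0 with L > 0: 0.00724H - 0.287 = 0, so H* = 0.287/0.00724 = 39.6.
Set dH/dt = 0 with H > 0: 0.761 - 0.0397L = 0, so L* = 0.761/0.0397 = 19.2.

H* ≈ 39.6, L* ≈ 19.2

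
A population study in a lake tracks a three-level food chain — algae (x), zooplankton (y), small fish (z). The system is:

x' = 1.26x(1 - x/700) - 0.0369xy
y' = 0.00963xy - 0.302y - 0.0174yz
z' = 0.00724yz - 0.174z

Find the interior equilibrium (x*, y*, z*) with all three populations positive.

x* ≈ 207, y* ≈ 24, z* ≈ 97.4

From dz/dt = 0: 0.00724y* = 0.174, so y* = 24.
From dx/dt = 0: 1.26(1 - x*/700) = 0.0369·24, giving x* = 700·(1 - 0.704) = 207.
From dy/dt = 0: 0.00963·207 - 0.302 = 0.0174z*, so z* = 1.69/0.0174 = 97.4.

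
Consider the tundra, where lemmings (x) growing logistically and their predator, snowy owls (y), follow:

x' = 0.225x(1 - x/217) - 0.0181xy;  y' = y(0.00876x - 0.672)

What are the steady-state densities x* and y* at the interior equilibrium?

From dy/dt = 0 with y > 0: 0.00876x* = 0.672, so x* = 76.7.
Substitute into dx/dt = 0: 0.225(1 - 76.7/217) = 0.0181y*.
The bracket is 0.646, giving y* = 0.145/0.0181 = 8.04.

x* ≈ 76.7, y* ≈ 8.04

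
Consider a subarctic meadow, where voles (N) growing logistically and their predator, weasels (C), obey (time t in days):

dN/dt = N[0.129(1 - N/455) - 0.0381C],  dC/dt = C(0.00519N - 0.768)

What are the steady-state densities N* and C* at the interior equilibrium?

N* ≈ 148, C* ≈ 2.28

From dC/dt = 0 with C > 0: 0.00519N* = 0.768, so N* = 148.
Substitute into dN/dt = 0: 0.129(1 - 148/455) = 0.0381C*.
The bracket is 0.675, giving C* = 0.087/0.0381 = 2.28.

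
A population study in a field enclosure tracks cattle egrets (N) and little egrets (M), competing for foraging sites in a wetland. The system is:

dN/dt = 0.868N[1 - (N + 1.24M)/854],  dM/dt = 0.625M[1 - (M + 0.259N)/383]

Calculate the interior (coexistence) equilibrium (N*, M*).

N* ≈ 558, M* ≈ 238

Setting both brackets to zero gives the nullclines N + 1.24M = 854 and 0.259N + M = 383.
Substituting M = 383 - 0.259N into the first: N(1 - 1.24·0.259) = 854 - 1.24·383.
So N* = 379/0.679 = 558, and then M* = 383 - 0.259·558 = 238.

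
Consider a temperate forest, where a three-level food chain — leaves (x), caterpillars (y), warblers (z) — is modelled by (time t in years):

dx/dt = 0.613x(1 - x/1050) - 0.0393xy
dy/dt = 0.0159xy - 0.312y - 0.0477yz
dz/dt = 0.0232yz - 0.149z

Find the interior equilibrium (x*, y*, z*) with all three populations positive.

From dz/dt = 0: 0.0232y* = 0.149, so y* = 6.42.
From dx/dt = 0: 0.613(1 - x*/1050) = 0.0393·6.42, giving x* = 1050·(1 - 0.412) = 618.
From dy/dt = 0: 0.0159·618 - 0.312 = 0.0477z*, so z* = 9.51/0.0477 = 199.

x* ≈ 618, y* ≈ 6.42, z* ≈ 199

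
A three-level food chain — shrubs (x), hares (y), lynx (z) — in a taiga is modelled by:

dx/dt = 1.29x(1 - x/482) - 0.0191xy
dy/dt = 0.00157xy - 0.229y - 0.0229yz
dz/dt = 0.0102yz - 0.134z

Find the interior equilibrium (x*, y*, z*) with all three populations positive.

x* ≈ 388, y* ≈ 13.1, z* ≈ 16.6

From dz/dt = 0: 0.0102y* = 0.134, so y* = 13.1.
From dx/dt = 0: 1.29(1 - x*/482) = 0.0191·13.1, giving x* = 482·(1 - 0.195) = 388.
From dy/dt = 0: 0.00157·388 - 0.229 = 0.0229z*, so z* = 0.381/0.0229 = 16.6.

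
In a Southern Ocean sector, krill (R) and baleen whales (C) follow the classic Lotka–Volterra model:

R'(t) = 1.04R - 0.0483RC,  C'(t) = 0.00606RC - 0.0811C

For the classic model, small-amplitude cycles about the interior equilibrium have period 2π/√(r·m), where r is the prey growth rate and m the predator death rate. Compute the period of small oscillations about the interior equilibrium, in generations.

T ≈ 21.6 generations

Here r = 1.04 and m = 0.0811, so r·m = 0.0843.
ω = √0.0843 = 0.29 per generation, hence T = 2π/ω ≈ 21.6 generations.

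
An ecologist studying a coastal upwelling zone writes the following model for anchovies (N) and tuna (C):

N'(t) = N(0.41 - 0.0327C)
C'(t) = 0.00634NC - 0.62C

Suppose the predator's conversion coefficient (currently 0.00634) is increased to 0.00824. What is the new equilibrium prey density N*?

N* ≈ 75.2

At the interior fixed point, setting dC/dt = 0 with C > 0 fixes N* = (predator death rate)/(NC coefficient) — independent of the other coefficients.
With the change, N* = 0.62/0.00824 = 75.2; it falls from 97.8.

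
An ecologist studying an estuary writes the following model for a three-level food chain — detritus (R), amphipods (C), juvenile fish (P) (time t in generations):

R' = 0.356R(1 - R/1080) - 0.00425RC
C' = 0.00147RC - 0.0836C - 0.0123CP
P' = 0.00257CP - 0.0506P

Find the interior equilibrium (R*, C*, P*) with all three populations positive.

From dP/dt = 0: 0.00257C* = 0.0506, so C* = 19.7.
From dR/dt = 0: 0.356(1 - R*/1080) = 0.00425·19.7, giving R* = 1080·(1 - 0.235) = 826.
From dC/dt = 0: 0.00147·826 - 0.0836 = 0.0123P*, so P* = 1.13/0.0123 = 91.9.

R* ≈ 826, C* ≈ 19.7, P* ≈ 91.9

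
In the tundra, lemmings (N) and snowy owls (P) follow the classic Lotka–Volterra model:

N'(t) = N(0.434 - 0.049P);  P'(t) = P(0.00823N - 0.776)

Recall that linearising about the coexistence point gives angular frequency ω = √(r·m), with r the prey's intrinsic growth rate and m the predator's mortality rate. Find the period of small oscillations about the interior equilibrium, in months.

T ≈ 10.8 months

Here r = 0.434 and m = 0.776, so r·m = 0.337.
ω = √0.337 = 0.58 per month, hence T = 2π/ω ≈ 10.8 months.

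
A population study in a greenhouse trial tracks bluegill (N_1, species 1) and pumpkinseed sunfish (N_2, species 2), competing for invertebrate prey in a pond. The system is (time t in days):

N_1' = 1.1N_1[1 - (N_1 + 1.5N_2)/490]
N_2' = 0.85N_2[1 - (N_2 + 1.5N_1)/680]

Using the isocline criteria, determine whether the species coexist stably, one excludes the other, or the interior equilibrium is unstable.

Compare the nullcline intercepts: K1/α12 = 490/1.5 = 327 < K2 = 680; K2/α21 = 680/1.5 = 453 < K1 = 490.
Since both are reversed, neither can invade when rare; the interior point is a saddle.

unstable coexistence (outcome depends on initial conditions)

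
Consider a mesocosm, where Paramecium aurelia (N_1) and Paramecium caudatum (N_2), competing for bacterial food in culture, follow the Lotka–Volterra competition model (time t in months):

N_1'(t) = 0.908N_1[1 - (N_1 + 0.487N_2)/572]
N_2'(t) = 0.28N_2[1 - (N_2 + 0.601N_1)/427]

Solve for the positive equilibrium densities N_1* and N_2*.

Setting both brackets to zero gives the nullclines N_1 + 0.487N_2 = 572 and 0.601N_1 + N_2 = 427.
Substituting N_2 = 427 - 0.601N_1 into the first: N_1(1 - 0.487·0.601) = 572 - 0.487·427.
So N_1* = 364/0.707 = 515, and then N_2* = 427 - 0.601·515 = 118.

N_1* ≈ 515, N_2* ≈ 118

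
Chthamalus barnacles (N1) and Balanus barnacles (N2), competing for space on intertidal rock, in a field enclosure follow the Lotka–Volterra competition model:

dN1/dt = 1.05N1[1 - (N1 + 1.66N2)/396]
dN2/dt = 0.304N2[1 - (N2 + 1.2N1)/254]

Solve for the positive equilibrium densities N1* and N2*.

N1* ≈ 25.8, N2* ≈ 223

Setting both brackets to zero gives the nullclines N1 + 1.66N2 = 396 and 1.2N1 + N2 = 254.
Substituting N2 = 254 - 1.2N1 into the first: N1(1 - 1.66·1.2) = 396 - 1.66·254.
So N1* = -25.6/-0.992 = 25.8, and then N2* = 254 - 1.2·25.8 = 223.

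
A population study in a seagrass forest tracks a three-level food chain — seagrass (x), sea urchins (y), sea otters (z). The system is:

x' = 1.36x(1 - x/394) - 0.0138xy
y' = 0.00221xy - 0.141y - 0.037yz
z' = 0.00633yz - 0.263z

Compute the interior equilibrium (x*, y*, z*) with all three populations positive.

From dz/dt = 0: 0.00633y* = 0.263, so y* = 41.5.
From dx/dt = 0: 1.36(1 - x*/394) = 0.0138·41.5, giving x* = 394·(1 - 0.422) = 228.
From dy/dt = 0: 0.00221·228 - 0.141 = 0.037z*, so z* = 0.363/0.037 = 9.8.

x* ≈ 228, y* ≈ 41.5, z* ≈ 9.8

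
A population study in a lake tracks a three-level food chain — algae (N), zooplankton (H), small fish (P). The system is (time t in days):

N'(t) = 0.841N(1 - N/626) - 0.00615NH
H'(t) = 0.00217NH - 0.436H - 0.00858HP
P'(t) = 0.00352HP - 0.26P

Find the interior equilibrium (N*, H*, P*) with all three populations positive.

N* ≈ 288, H* ≈ 73.9, P* ≈ 22

From dP/dt = 0: 0.00352H* = 0.26, so H* = 73.9.
From dN/dt = 0: 0.841(1 - N*/626) = 0.00615·73.9, giving N* = 626·(1 - 0.54) = 288.
From dH/dt = 0: 0.00217·288 - 0.436 = 0.00858P*, so P* = 0.189/0.00858 = 22.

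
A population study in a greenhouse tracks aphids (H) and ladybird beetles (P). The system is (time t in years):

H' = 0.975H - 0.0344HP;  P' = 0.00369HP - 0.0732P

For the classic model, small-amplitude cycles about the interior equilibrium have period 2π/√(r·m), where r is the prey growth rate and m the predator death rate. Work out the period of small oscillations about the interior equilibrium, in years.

Here r = 0.975 and m = 0.0732, so r·m = 0.0714.
ω = √0.0714 = 0.267 per year, hence T = 2π/ω ≈ 23.5 years.

T ≈ 23.5 years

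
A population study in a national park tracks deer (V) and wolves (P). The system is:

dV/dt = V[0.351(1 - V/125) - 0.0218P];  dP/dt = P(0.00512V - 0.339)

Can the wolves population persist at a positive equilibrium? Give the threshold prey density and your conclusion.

The predator equation gives dP/dt > 0 only when V > 0.339/0.00512 = 66.2.
Without the predator, V → K = 125. Since 125 > 66.2, the predator can invade and persist.

Threshold V = 66.2; K > 66.2, so yes, the predator persists.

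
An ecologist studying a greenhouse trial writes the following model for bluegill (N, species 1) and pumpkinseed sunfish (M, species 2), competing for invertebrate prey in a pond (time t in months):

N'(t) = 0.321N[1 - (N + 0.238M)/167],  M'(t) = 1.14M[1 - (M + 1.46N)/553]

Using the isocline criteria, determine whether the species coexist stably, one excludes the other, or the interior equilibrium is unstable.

stable coexistence

Compare the nullcline intercepts: K1/α12 = 167/0.238 = 702 > K2 = 553; K2/α21 = 553/1.46 = 379 > K1 = 167.
Since both inequalities hold, each species can invade when rare, so the interior equilibrium is stable.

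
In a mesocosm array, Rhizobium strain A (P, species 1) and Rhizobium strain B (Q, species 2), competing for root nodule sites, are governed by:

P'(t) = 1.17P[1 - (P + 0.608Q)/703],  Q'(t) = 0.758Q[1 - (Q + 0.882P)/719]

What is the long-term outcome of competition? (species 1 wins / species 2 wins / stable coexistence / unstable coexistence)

Compare the nullcline intercepts: K1/α12 = 703/0.608 = 1160 > K2 = 719; K2/α21 = 719/0.882 = 815 > K1 = 703.
Since both inequalities hold, each species can invade when rare, so the interior equilibrium is stable.

stable coexistence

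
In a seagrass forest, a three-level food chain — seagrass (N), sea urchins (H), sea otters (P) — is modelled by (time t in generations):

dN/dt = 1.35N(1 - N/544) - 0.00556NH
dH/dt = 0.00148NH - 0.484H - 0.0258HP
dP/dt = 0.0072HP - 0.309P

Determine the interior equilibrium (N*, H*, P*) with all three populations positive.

N* ≈ 448, H* ≈ 42.9, P* ≈ 6.93

From dP/dt = 0: 0.0072H* = 0.309, so H* = 42.9.
From dN/dt = 0: 1.35(1 - N*/544) = 0.00556·42.9, giving N* = 544·(1 - 0.177) = 448.
From dH/dt = 0: 0.00148·448 - 0.484 = 0.0258P*, so P* = 0.179/0.0258 = 6.93.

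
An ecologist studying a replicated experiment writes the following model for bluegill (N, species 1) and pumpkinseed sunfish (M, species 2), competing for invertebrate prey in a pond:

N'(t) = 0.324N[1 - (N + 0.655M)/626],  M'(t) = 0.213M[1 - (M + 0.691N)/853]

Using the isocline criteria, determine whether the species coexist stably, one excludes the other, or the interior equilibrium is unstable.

Compare the nullcline intercepts: K1/α12 = 626/0.655 = 956 > K2 = 853; K2/α21 = 853/0.691 = 1230 > K1 = 626.
Since both inequalities hold, each species can invade when rare, so the interior equilibrium is stable.

stable coexistence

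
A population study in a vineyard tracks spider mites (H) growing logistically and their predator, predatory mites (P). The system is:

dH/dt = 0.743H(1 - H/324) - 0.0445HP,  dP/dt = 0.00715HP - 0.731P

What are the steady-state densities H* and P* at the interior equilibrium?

H* ≈ 102, P* ≈ 11.4

From dP/dt = 0 with P > 0: 0.00715H* = 0.731, so H* = 102.
Substitute into dH/dt = 0: 0.743(1 - 102/324) = 0.0445P*.
The bracket is 0.684, giving P* = 0.509/0.0445 = 11.4.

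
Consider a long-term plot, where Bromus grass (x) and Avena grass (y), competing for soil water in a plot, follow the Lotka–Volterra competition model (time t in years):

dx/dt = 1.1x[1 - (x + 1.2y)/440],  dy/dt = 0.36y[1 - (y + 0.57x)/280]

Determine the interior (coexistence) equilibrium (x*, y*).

Setting both brackets to zero gives the nullclines x + 1.2y = 440 and 0.57x + y = 280.
Substituting y = 280 - 0.57x into the first: x(1 - 1.2·0.57) = 440 - 1.2·280.
So x* = 104/0.316 = 329, and then y* = 280 - 0.57·329 = 92.4.

x* ≈ 329, y* ≈ 92.4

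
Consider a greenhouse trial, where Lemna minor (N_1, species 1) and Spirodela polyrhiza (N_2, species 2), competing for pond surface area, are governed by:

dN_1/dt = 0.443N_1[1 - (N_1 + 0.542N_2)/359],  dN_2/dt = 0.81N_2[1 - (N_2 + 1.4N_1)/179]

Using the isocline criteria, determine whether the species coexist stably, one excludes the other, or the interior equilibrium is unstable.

species 1 excludes species 2

Compare the nullcline intercepts: K1/α12 = 359/0.542 = 662 > K2 = 179; K2/α21 = 179/1.4 = 128 < K1 = 359.
Since the inequalities point opposite ways, species 1 can invade but species 2 cannot.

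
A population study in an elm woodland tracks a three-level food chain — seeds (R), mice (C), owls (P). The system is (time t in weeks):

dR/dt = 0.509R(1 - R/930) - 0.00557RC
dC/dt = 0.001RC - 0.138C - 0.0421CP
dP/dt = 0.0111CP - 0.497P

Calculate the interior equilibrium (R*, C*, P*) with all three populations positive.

R* ≈ 474, C* ≈ 44.8, P* ≈ 7.99

From dP/dt = 0: 0.0111C* = 0.497, so C* = 44.8.
From dR/dt = 0: 0.509(1 - R*/930) = 0.00557·44.8, giving R* = 930·(1 - 0.49) = 474.
From dC/dt = 0: 0.001·474 - 0.138 = 0.0421P*, so P* = 0.336/0.0421 = 7.99.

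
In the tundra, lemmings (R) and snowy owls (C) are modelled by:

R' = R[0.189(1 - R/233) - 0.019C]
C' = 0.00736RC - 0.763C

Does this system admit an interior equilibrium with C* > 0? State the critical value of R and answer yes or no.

Threshold R = 104; K > 104, so yes, the predator persists.

The predator equation gives dC/dt > 0 only when R > 0.763/0.00736 = 104.
Without the predator, R → K = 233. Since 233 > 104, the predator can invade and persist.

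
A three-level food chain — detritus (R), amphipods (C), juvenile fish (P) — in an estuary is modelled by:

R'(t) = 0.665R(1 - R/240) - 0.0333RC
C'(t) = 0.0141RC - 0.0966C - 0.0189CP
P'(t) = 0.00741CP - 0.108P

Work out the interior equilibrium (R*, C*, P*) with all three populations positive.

From dP/dt = 0: 0.00741C* = 0.108, so C* = 14.6.
From dR/dt = 0: 0.665(1 - R*/240) = 0.0333·14.6, giving R* = 240·(1 - 0.73) = 64.8.
From dC/dt = 0: 0.0141·64.8 - 0.0966 = 0.0189P*, so P* = 0.818/0.0189 = 43.3.

R* ≈ 64.8, C* ≈ 14.6, P* ≈ 43.3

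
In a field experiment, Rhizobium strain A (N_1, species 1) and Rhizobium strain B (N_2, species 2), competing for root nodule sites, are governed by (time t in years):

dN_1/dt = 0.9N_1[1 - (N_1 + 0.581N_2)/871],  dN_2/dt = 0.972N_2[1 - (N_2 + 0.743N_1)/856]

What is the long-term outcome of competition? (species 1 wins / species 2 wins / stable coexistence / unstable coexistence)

stable coexistence

Compare the nullcline intercepts: K1/α12 = 871/0.581 = 1500 > K2 = 856; K2/α21 = 856/0.743 = 1150 > K1 = 871.
Since both inequalities hold, each species can invade when rare, so the interior equilibrium is stable.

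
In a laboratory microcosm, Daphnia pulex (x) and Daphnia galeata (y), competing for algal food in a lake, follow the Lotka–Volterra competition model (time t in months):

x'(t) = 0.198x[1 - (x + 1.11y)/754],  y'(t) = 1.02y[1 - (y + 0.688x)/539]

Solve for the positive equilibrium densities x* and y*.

x* ≈ 659, y* ≈ 85.7

Setting both brackets to zero gives the nullclines x + 1.11y = 754 and 0.688x + y = 539.
Substituting y = 539 - 0.688x into the first: x(1 - 1.11·0.688) = 754 - 1.11·539.
So x* = 156/0.236 = 659, and then y* = 539 - 0.688·659 = 85.7.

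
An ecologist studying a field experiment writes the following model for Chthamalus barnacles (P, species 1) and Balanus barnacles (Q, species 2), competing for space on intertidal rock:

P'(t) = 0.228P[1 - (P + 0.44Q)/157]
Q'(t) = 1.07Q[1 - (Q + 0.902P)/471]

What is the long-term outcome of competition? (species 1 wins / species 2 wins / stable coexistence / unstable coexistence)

species 2 excludes species 1

Compare the nullcline intercepts: K1/α12 = 157/0.44 = 357 < K2 = 471; K2/α21 = 471/0.902 = 522 > K1 = 157.
Since the inequalities point opposite ways, species 2 can invade but species 1 cannot.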